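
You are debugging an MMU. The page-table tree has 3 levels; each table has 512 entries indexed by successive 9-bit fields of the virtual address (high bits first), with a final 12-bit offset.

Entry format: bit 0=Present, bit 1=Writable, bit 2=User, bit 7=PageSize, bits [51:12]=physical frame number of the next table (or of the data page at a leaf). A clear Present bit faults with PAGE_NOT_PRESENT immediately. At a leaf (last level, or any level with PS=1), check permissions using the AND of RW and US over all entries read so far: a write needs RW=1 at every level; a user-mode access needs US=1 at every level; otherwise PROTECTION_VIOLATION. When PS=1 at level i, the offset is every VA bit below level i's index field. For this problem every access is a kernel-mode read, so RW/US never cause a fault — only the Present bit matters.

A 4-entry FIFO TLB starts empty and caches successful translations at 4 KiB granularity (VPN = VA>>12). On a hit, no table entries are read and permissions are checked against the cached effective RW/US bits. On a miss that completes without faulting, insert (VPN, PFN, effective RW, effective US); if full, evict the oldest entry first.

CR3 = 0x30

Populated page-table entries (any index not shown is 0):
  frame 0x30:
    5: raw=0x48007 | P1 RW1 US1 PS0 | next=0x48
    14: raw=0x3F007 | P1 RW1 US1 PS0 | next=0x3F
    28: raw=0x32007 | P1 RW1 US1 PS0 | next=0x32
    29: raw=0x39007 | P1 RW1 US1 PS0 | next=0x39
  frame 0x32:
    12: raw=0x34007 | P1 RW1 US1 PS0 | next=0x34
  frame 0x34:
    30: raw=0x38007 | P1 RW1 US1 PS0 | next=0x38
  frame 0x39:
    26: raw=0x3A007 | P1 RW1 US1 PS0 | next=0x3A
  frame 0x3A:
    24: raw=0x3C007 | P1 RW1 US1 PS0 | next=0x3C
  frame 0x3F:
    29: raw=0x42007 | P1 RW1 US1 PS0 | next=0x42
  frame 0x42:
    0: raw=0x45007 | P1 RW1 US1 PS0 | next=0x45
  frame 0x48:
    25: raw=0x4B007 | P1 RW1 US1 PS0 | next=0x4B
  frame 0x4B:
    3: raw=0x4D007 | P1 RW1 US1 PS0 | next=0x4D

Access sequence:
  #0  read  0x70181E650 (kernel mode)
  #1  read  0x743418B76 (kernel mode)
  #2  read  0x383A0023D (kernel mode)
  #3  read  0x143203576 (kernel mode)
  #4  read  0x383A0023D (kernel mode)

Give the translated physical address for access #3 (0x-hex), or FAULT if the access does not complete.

Per-access translation:
#0 VA=0x70181E650 (r,kernel):
  L0: frame=0x30 idx=28 entry=0x32007 [P=1 RW=1 US=1 PS=0]
  L1: frame=0x32 idx=12 entry=0x34007 [P=1 RW=1 US=1 PS=0]
  L2: frame=0x34 idx=30 entry=0x38007 [P=1 RW=1 US=1 PS=0]
  ✓ 0x38650  — 3 lookups
#1 VA=0x743418B76 (r,kernel):
  L0: frame=0x30 idx=29 entry=0x39007 [P=1 RW=1 US=1 PS=0]
  L1: frame=0x39 idx=26 entry=0x3A007 [P=1 RW=1 US=1 PS=0]
  L2: frame=0x3A idx=24 entry=0x3C007 [P=1 RW=1 US=1 PS=0]
  ✓ 0x3CB76  — 3 lookups
#2 VA=0x383A0023D (r,kernel):
  L0: frame=0x30 idx=14 entry=0x3F007 [P=1 RW=1 US=1 PS=0]
  L1: frame=0x3F idx=29 entry=0x42007 [P=1 RW=1 US=1 PS=0]
  L2: frame=0x42 idx=0 entry=0x45007 [P=1 RW=1 US=1 PS=0]
  ✓ 0x4523D  — 3 lookups
#3 VA=0x143203576 (r,kernel):
  L0: frame=0x30 idx=5 entry=0x48007 [P=1 RW=1 US=1 PS=0]
  L1: frame=0x48 idx=25 entry=0x4B007 [P=1 RW=1 US=1 PS=0]
  L2: frame=0x4B idx=3 entry=0x4D007 [P=1 RW=1 US=1 PS=0]
  ✓ 0x4D576  — 3 lookups
#4 VA=0x383A0023D (r,kernel):
  TLB hit vpn=0x383A00 → PA=0x4523D

Access #3 PA: 0x4D576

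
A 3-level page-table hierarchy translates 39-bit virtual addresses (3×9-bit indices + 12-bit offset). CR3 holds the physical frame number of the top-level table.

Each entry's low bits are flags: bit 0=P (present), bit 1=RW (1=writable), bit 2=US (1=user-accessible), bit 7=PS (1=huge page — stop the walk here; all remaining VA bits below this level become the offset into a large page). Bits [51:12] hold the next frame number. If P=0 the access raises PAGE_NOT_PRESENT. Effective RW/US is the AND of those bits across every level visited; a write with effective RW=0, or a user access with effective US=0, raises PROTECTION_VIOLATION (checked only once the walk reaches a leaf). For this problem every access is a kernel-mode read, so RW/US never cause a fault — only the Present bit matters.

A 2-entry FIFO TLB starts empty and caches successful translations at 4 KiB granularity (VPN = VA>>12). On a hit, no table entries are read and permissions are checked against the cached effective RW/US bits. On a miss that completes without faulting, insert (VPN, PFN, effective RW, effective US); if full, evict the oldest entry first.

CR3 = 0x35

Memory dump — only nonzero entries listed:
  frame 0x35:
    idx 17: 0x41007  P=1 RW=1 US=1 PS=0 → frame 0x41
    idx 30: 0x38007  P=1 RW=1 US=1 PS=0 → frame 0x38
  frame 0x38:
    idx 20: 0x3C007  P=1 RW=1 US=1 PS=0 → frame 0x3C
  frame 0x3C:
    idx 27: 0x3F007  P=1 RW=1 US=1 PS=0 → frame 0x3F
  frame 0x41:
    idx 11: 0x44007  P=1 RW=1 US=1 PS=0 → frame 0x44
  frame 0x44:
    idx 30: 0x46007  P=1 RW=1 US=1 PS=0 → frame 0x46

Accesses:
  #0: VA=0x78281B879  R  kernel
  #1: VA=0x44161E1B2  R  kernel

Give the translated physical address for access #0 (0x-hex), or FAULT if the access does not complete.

Walk each access:
#0 VA=0x78281B879 (r,kernel):
  L0: frame=0x35 idx=30 entry=0x38007 [P=1 RW=1 US=1 PS=0]
  L1: frame=0x38 idx=20 entry=0x3C007 [P=1 RW=1 US=1 PS=0]
  L2: frame=0x3C idx=27 entry=0x3F007 [P=1 RW=1 US=1 PS=0]
  ✓ 0x3F879  — 3 lookups
#1 VA=0x44161E1B2 (r,kernel):
  L0: frame=0x35 idx=17 entry=0x41007 [P=1 RW=1 US=1 PS=0]
  L1: frame=0x41 idx=11 entry=0x44007 [P=1 RW=1 US=1 PS=0]
  L2: frame=0x44 idx=30 entry=0x46007 [P=1 RW=1 US=1 PS=0]
  ✓ 0x461B2  — 3 lookups

Access #0 PA: 0x3F879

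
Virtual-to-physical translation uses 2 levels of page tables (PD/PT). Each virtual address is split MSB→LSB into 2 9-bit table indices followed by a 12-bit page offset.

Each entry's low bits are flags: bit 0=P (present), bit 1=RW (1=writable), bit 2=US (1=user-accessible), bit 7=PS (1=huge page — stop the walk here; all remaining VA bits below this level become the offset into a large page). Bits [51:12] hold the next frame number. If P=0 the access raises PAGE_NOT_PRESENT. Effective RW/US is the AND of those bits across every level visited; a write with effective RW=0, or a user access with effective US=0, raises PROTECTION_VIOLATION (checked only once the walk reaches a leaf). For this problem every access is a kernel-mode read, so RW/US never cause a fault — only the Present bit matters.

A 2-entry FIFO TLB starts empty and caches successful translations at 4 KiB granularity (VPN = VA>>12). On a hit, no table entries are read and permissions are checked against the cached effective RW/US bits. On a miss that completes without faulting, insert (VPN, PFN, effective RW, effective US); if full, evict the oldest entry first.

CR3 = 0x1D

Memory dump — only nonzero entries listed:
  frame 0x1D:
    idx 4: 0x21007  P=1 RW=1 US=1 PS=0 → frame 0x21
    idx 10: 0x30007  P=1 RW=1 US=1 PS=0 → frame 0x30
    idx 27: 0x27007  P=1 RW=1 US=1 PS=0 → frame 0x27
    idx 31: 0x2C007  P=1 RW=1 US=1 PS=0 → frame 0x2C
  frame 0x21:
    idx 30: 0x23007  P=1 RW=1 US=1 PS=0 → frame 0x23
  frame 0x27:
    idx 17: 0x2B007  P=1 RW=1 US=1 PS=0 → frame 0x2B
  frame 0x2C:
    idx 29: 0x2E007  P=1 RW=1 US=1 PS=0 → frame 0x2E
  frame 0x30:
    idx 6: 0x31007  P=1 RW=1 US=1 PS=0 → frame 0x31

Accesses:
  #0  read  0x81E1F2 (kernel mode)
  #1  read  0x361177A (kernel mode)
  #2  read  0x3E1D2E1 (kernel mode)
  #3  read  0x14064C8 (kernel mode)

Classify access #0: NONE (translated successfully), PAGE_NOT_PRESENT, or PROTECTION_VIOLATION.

Walk each access:
#0 VA=0x81E1F2 (r,kernel):
  L0 @0x1D[4] → 0x21007  P=1,RW=1,US=1,PS=0
  L1 @0x21[30] → 0x23007  P=1,RW=1,US=1,PS=0
  ✓ 0x231F2  — 2 lookups
#1 VA=0x361177A (r,kernel):
  L0 @0x1D[27] → 0x27007  P=1,RW=1,US=1,PS=0
  L1 @0x27[17] → 0x2B007  P=1,RW=1,US=1,PS=0
  ✓ 0x2B77A  — 2 lookups
#2 VA=0x3E1D2E1 (r,kernel):
  L0 @0x1D[31] → 0x2C007  P=1,RW=1,US=1,PS=0
  L1 @0x2C[29] → 0x2E007  P=1,RW=1,US=1,PS=0
  ✓ 0x2E2E1  — 2 lookups
#3 VA=0x14064C8 (r,kernel):
  L0 @0x1D[10] → 0x30007  P=1,RW=1,US=1,PS=0
  L1 @0x30[6] → 0x31007  P=1,RW=1,US=1,PS=0
  ✓ 0x314C8  — 2 lookups

Access #0 fault: NONE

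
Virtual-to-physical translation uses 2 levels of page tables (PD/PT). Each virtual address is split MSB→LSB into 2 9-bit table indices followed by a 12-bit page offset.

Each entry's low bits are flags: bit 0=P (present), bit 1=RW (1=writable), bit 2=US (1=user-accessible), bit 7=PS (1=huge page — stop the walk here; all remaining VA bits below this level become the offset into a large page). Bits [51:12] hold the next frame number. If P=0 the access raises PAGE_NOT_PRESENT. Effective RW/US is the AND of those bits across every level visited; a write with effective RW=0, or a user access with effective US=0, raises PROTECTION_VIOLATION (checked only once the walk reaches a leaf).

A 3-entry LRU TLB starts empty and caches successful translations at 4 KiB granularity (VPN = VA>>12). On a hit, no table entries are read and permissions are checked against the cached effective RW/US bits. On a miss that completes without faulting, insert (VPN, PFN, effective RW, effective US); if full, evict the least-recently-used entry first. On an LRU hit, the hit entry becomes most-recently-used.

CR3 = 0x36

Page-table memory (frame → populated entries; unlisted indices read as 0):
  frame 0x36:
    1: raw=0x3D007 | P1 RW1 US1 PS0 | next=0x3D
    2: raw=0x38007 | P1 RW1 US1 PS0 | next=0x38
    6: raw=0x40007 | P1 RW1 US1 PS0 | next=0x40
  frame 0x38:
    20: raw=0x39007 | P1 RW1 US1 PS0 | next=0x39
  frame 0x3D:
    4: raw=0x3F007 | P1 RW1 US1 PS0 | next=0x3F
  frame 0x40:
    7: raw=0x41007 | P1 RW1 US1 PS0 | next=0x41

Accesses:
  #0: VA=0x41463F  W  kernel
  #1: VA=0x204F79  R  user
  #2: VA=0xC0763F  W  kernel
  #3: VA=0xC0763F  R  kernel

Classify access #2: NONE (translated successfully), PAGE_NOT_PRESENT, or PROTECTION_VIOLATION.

Trace:
#0 VA=0x41463F (w,kernel):
  [0] read 0x36 idx=2: raw=0x38007 flags P=1 W=1 U=1 S=0
  [1] read 0x38 idx=20: raw=0x39007 flags P=1 W=1 U=1 S=0
  ✓ 0x3963F  — 2 lookups
#1 VA=0x204F79 (r,user):
  [0] read 0x36 idx=1: raw=0x3D007 flags P=1 W=1 U=1 S=0
  [1] read 0x3D idx=4: raw=0x3F007 flags P=1 W=1 U=1 S=0
  ✓ 0x3FF79  — 2 lookups
#2 VA=0xC0763F (w,kernel):
  [0] read 0x36 idx=6: raw=0x40007 flags P=1 W=1 U=1 S=0
  [1] read 0x40 idx=7: raw=0x41007 flags P=1 W=1 U=1 S=0
  ✓ 0x4163F  — 2 lookups
#3 VA=0xC0763F (r,kernel):
  TLB hit vpn=0xC07 → PA=0x4163F

Access #2 fault: NONE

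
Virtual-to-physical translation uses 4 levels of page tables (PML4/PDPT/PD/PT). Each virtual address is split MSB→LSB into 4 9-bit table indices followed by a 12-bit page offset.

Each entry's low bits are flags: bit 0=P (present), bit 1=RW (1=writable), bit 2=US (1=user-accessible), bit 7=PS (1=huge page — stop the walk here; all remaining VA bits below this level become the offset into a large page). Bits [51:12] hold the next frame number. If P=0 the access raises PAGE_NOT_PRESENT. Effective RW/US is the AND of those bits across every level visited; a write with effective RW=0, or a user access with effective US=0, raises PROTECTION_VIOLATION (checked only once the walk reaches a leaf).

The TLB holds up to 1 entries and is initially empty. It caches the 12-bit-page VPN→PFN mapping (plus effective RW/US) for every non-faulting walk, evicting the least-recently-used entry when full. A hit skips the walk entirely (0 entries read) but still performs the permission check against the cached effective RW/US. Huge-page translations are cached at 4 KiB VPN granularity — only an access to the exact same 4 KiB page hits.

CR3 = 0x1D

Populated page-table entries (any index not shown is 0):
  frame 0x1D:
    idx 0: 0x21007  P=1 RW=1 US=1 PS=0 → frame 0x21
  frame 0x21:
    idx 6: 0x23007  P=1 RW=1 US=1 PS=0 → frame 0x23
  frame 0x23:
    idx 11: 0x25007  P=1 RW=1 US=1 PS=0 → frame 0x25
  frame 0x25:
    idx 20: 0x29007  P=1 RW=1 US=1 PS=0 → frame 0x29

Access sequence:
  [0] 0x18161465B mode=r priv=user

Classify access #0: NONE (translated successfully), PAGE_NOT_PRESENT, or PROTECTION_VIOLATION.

Walk each access:
#0 VA=0x18161465B (r,user):
  L0: frame=0x1D idx=0 entry=0x21007 [P=1 RW=1 US=1 PS=0]
  L1: frame=0x21 idx=6 entry=0x23007 [P=1 RW=1 US=1 PS=0]
  L2: frame=0x23 idx=11 entry=0x25007 [P=1 RW=1 US=1 PS=0]
  L3: frame=0x25 idx=20 entry=0x29007 [P=1 RW=1 US=1 PS=0]
  ✓ 0x2965B  — 4 lookups

Access #0 fault: NONE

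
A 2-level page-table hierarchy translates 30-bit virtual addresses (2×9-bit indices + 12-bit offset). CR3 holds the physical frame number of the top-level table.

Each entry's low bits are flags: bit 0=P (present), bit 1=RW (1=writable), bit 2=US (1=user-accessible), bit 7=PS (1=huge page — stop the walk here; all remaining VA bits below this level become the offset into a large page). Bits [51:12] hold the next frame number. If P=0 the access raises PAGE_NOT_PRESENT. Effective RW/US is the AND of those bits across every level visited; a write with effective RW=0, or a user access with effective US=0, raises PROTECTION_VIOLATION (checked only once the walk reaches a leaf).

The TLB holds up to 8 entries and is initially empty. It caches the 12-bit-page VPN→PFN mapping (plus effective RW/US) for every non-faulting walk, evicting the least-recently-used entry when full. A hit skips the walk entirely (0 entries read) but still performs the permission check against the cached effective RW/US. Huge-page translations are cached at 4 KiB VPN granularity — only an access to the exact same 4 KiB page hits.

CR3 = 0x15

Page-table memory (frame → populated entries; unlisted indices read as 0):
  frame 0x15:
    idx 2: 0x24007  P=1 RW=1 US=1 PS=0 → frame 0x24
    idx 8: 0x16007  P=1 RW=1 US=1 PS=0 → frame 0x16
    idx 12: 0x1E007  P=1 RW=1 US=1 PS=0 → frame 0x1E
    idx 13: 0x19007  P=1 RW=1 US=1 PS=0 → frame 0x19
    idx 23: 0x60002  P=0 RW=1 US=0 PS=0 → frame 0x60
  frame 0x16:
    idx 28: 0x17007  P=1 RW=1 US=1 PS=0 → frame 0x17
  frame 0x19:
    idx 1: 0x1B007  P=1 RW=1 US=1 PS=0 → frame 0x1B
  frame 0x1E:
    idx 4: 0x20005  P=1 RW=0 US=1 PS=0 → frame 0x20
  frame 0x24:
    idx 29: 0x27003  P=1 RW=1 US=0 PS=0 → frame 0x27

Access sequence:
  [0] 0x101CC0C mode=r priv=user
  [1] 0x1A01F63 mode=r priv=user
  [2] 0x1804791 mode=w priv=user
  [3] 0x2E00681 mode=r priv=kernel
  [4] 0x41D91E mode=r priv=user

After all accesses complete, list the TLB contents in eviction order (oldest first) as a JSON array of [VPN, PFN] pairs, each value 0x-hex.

Trace:
#0 VA=0x101CC0C (r,user):
  [0] read 0x15 idx=8: raw=0x16007 flags P=1 W=1 U=1 S=0
  [1] read 0x16 idx=28: raw=0x17007 flags P=1 W=1 U=1 S=0
  → PA=0x17C0C  (2 entries read)
#1 VA=0x1A01F63 (r,user):
  [0] read 0x15 idx=13: raw=0x19007 flags P=1 W=1 U=1 S=0
  [1] read 0x19 idx=1: raw=0x1B007 flags P=1 W=1 U=1 S=0
  → PA=0x1BF63  (2 entries read)
#2 VA=0x1804791 (w,user):
  [0] read 0x15 idx=12: raw=0x1E007 flags P=1 W=1 U=1 S=0
  [1] read 0x1E idx=4: raw=0x20005 flags P=1 W=0 U=1 S=0
  ✗ PROTECTION_VIOLATION  [2 reads]
#3 VA=0x2E00681 (r,kernel):
  [0] read 0x15 idx=23: raw=0x60002 flags P=0 W=1 U=0 S=0
  ✗ PAGE_NOT_PRESENT  [1 reads]
#4 VA=0x41D91E (r,user):
  [0] read 0x15 idx=2: raw=0x24007 flags P=1 W=1 U=1 S=0
  [1] read 0x24 idx=29: raw=0x27003 flags P=1 W=1 U=0 S=0
  ✗ PROTECTION_VIOLATION  [2 reads]

TLB: [["0x101C", "0x17"], ["0x1A01", "0x1B"]]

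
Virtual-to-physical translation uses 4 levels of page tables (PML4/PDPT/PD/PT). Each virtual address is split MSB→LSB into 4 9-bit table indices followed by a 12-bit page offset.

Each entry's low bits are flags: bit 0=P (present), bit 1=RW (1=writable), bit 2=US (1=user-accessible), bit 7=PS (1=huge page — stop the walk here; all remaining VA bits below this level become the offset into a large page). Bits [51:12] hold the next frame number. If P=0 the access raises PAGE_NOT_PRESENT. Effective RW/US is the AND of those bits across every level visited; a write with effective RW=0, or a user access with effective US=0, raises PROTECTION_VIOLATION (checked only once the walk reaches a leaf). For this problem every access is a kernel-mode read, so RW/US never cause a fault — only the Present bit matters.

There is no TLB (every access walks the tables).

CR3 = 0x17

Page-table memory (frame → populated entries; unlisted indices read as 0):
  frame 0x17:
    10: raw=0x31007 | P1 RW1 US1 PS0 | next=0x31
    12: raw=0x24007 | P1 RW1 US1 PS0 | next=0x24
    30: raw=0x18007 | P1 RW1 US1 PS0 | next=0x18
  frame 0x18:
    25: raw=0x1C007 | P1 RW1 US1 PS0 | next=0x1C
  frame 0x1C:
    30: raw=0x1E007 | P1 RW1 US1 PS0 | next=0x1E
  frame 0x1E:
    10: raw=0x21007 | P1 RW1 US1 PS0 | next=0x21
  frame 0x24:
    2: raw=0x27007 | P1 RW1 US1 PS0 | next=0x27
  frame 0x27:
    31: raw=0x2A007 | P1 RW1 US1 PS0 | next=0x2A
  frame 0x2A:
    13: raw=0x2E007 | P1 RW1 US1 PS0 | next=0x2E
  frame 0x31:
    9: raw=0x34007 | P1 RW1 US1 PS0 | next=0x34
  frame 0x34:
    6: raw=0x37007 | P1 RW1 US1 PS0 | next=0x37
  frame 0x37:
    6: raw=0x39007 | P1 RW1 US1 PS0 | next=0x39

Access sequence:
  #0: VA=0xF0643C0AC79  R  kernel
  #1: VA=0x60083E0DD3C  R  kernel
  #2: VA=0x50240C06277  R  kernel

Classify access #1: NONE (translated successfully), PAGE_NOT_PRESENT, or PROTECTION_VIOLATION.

Trace:
#0 VA=0xF0643C0AC79 (r,kernel):
  L0 @0x17[30] → 0x18007  P=1,RW=1,US=1,PS=0
  L1 @0x18[25] → 0x1C007  P=1,RW=1,US=1,PS=0
  L2 @0x1C[30] → 0x1E007  P=1,RW=1,US=1,PS=0
  L3 @0x1E[10] → 0x21007  P=1,RW=1,US=1,PS=0
  ⇒ phys 0x21C79  [4 reads]
#1 VA=0x60083E0DD3C (r,kernel):
  L0 @0x17[12] → 0x24007  P=1,RW=1,US=1,PS=0
  L1 @0x24[2] → 0x27007  P=1,RW=1,US=1,PS=0
  L2 @0x27[31] → 0x2A007  P=1,RW=1,US=1,PS=0
  L3 @0x2A[13] → 0x2E007  P=1,RW=1,US=1,PS=0
  ⇒ phys 0x2ED3C  [4 reads]
#2 VA=0x50240C06277 (r,kernel):
  L0 @0x17[10] → 0x31007  P=1,RW=1,US=1,PS=0
  L1 @0x31[9] → 0x34007  P=1,RW=1,US=1,PS=0
  L2 @0x34[6] → 0x37007  P=1,RW=1,US=1,PS=0
  L3 @0x37[6] → 0x39007  P=1,RW=1,US=1,PS=0
  ⇒ phys 0x39277  [4 reads]

Access #1 fault: NONE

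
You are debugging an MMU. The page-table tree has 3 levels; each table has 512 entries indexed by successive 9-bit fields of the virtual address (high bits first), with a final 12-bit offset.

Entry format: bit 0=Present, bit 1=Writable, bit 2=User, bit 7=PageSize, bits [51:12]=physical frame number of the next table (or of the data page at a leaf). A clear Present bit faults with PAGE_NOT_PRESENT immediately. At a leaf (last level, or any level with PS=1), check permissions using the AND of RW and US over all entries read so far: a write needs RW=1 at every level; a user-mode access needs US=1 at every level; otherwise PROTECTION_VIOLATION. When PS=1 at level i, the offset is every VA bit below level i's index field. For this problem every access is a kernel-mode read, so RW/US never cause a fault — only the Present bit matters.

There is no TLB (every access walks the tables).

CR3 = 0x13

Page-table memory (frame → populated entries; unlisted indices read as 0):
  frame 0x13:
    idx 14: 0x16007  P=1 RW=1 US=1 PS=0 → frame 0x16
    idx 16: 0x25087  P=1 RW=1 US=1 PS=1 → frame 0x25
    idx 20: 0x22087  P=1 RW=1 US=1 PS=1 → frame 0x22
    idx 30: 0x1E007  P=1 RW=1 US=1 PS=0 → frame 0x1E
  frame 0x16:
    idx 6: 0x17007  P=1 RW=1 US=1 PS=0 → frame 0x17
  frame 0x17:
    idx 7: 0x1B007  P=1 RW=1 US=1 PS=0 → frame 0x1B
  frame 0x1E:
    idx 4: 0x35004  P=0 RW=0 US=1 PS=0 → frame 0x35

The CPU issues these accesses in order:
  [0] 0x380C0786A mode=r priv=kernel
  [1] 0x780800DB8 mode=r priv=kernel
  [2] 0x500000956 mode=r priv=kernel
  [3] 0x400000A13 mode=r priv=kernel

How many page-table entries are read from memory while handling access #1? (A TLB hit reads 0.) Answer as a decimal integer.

Trace:
#0 VA=0x380C0786A (r,kernel):
  L0: frame=0x13 idx=14 entry=0x16007 [P=1 RW=1 US=1 PS=0]
  L1: frame=0x16 idx=6 entry=0x17007 [P=1 RW=1 US=1 PS=0]
  L2: frame=0x17 idx=7 entry=0x1B007 [P=1 RW=1 US=1 PS=0]
  ✓ 0x1B86A  — 3 lookups
#1 VA=0x780800DB8 (r,kernel):
  L0: frame=0x13 idx=30 entry=0x1E007 [P=1 RW=1 US=1 PS=0]
  L1: frame=0x1E idx=4 entry=0x35004 [P=0 RW=0 US=1 PS=0]
  ✗ PAGE_NOT_PRESENT  [2 reads]
#2 VA=0x500000956 (r,kernel):
  L0: frame=0x13 idx=20 entry=0x22087 [P=1 RW=1 US=1 PS=1]
  ✓ 0x22956 (huge @L0)  — 1 lookups
#3 VA=0x400000A13 (r,kernel):
  L0: frame=0x13 idx=16 entry=0x25087 [P=1 RW=1 US=1 PS=1]
  ✓ 0x25A13 (huge @L0)  — 1 lookups

Entries read for #1: 2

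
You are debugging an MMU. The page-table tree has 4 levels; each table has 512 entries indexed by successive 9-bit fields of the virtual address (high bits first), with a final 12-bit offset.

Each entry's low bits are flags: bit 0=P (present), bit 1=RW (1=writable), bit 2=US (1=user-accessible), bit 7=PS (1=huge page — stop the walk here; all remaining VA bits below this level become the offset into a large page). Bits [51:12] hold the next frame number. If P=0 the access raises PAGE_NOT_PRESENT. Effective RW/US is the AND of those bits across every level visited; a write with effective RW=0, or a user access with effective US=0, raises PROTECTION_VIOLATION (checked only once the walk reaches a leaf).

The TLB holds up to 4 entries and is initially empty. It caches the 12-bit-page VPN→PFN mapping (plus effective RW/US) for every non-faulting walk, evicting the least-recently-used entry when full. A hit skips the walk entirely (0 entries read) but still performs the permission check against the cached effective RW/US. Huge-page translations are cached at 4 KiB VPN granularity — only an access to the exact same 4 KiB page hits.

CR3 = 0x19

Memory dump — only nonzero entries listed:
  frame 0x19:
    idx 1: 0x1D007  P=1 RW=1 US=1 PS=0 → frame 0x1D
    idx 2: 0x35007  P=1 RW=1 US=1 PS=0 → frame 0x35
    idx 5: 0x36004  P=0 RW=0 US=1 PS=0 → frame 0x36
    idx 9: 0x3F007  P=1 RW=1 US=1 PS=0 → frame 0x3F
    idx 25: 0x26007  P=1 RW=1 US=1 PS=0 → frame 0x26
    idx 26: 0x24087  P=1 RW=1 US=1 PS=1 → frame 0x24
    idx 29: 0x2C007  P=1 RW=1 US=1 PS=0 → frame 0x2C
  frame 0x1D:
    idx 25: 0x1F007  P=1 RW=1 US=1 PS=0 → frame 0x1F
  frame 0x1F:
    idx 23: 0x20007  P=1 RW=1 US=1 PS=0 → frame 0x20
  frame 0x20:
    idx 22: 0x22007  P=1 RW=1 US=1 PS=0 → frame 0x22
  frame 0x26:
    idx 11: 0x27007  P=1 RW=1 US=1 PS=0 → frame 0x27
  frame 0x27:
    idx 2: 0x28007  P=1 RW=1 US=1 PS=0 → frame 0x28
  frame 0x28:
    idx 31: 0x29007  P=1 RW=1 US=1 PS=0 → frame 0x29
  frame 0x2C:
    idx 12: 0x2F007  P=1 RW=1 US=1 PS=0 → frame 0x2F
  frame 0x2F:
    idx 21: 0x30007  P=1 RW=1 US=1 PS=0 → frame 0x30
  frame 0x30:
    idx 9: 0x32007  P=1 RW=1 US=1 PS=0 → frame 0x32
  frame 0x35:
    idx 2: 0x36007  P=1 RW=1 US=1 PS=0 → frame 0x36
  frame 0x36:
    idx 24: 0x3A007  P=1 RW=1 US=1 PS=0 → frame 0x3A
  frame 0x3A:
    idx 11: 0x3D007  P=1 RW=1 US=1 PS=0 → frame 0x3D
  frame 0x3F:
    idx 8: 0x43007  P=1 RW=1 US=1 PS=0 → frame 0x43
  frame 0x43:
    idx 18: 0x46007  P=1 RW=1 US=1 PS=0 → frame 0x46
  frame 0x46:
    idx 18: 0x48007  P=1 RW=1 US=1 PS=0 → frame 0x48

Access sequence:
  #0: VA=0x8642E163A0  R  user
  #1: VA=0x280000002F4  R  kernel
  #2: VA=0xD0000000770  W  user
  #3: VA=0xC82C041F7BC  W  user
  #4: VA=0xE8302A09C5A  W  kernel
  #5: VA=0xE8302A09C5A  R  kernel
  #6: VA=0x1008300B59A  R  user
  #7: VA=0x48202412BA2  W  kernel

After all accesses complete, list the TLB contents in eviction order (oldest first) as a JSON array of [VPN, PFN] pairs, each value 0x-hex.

Per-access translation:
#0 VA=0x8642E163A0 (r,user):
  L0: frame=0x19 idx=1 entry=0x1D007 [P=1 RW=1 US=1 PS=0]
  L1: frame=0x1D idx=25 entry=0x1F007 [P=1 RW=1 US=1 PS=0]
  L2: frame=0x1F idx=23 entry=0x20007 [P=1 RW=1 US=1 PS=0]
  L3: frame=0x20 idx=22 entry=0x22007 [P=1 RW=1 US=1 PS=0]
  → PA=0x223A0  (4 entries read)
#1 VA=0x280000002F4 (r,kernel):
  L0: frame=0x19 idx=5 entry=0x36004 [P=0 RW=0 US=1 PS=0]
  ⇒ fault: PAGE_NOT_PRESENT  — 1 lookups
#2 VA=0xD0000000770 (w,user):
  L0: frame=0x19 idx=26 entry=0x24087 [P=1 RW=1 US=1 PS=1]
  → PA=0x24770 (huge @L0)  (1 entries read)
#3 VA=0xC82C041F7BC (w,user):
  L0: frame=0x19 idx=25 entry=0x26007 [P=1 RW=1 US=1 PS=0]
  L1: frame=0x26 idx=11 entry=0x27007 [P=1 RW=1 US=1 PS=0]
  L2: frame=0x27 idx=2 entry=0x28007 [P=1 RW=1 US=1 PS=0]
  L3: frame=0x28 idx=31 entry=0x29007 [P=1 RW=1 US=1 PS=0]
  → PA=0x297BC  (4 entries read)
#4 VA=0xE8302A09C5A (w,kernel):
  L0: frame=0x19 idx=29 entry=0x2C007 [P=1 RW=1 US=1 PS=0]
  L1: frame=0x2C idx=12 entry=0x2F007 [P=1 RW=1 US=1 PS=0]
  L2: frame=0x2F idx=21 entry=0x30007 [P=1 RW=1 US=1 PS=0]
  L3: frame=0x30 idx=9 entry=0x32007 [P=1 RW=1 US=1 PS=0]
  → PA=0x32C5A  (4 entries read)
#5 VA=0xE8302A09C5A (r,kernel):
  TLB hit vpn=0xE8302A09 → PA=0x32C5A
#6 VA=0x1008300B59A (r,user):
  L0: frame=0x19 idx=2 entry=0x35007 [P=1 RW=1 US=1 PS=0]
  L1: frame=0x35 idx=2 entry=0x36007 [P=1 RW=1 US=1 PS=0]
  L2: frame=0x36 idx=24 entry=0x3A007 [P=1 RW=1 US=1 PS=0]
  L3: frame=0x3A idx=11 entry=0x3D007 [P=1 RW=1 US=1 PS=0]
  → PA=0x3D59A  (4 entries read)
#7 VA=0x48202412BA2 (w,kernel):
  L0: frame=0x19 idx=9 entry=0x3F007 [P=1 RW=1 US=1 PS=0]
  L1: frame=0x3F idx=8 entry=0x43007 [P=1 RW=1 US=1 PS=0]
  L2: frame=0x43 idx=18 entry=0x46007 [P=1 RW=1 US=1 PS=0]
  L3: frame=0x46 idx=18 entry=0x48007 [P=1 RW=1 US=1 PS=0]
  → PA=0x48BA2  (4 entries read)

TLB: [["0xC82C041F", "0x29"], ["0xE8302A09", "0x32"], ["0x1008300B", "0x3D"], ["0x48202412", "0x48"]]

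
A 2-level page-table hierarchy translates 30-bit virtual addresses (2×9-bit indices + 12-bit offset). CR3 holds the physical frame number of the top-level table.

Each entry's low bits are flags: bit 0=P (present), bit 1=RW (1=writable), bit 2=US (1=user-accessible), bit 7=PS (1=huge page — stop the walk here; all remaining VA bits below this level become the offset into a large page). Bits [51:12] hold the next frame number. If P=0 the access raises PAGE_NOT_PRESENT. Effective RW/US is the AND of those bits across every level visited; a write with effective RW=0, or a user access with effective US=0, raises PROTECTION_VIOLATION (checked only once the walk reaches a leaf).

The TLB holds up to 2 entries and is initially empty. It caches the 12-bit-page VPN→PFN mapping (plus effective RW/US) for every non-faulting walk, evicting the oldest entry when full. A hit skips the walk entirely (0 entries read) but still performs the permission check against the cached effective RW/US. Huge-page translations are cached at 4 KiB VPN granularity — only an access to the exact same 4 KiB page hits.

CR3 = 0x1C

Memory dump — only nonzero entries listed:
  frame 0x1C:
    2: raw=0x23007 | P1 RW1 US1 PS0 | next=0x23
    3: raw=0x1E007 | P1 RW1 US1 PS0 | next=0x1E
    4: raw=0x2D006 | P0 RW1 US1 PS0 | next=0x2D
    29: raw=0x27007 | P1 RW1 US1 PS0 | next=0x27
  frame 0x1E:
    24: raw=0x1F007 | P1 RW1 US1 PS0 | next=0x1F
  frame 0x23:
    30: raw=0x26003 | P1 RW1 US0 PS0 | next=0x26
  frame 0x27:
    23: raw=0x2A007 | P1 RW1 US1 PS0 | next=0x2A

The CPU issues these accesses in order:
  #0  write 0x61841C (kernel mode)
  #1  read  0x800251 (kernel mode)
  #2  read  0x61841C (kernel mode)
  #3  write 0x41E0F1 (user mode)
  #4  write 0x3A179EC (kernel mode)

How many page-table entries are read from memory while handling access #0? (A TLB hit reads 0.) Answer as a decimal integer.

Per-access translation:
#0 VA=0x61841C (w,kernel):
  [0] read 0x1C idx=3: raw=0x1E007 flags P=1 W=1 U=1 S=0
  [1] read 0x1E idx=24: raw=0x1F007 flags P=1 W=1 U=1 S=0
  ✓ 0x1F41C  — 2 lookups
#1 VA=0x800251 (r,kernel):
  [0] read 0x1C idx=4: raw=0x2D006 flags P=0 W=1 U=1 S=0
  → PAGE_NOT_PRESENT  (1 entries read)
#2 VA=0x61841C (r,kernel):
  TLB hit vpn=0x618 → PA=0x1F41C
#3 VA=0x41E0F1 (w,user):
  [0] read 0x1C idx=2: raw=0x23007 flags P=1 W=1 U=1 S=0
  [1] read 0x23 idx=30: raw=0x26003 flags P=1 W=1 U=0 S=0
  → PROTECTION_VIOLATION  (2 entries read)
#4 VA=0x3A179EC (w,kernel):
  [0] read 0x1C idx=29: raw=0x27007 flags P=1 W=1 U=1 S=0
  [1] read 0x27 idx=23: raw=0x2A007 flags P=1 W=1 U=1 S=0
  ✓ 0x2A9EC  — 2 lookups

Entries read for #0: 2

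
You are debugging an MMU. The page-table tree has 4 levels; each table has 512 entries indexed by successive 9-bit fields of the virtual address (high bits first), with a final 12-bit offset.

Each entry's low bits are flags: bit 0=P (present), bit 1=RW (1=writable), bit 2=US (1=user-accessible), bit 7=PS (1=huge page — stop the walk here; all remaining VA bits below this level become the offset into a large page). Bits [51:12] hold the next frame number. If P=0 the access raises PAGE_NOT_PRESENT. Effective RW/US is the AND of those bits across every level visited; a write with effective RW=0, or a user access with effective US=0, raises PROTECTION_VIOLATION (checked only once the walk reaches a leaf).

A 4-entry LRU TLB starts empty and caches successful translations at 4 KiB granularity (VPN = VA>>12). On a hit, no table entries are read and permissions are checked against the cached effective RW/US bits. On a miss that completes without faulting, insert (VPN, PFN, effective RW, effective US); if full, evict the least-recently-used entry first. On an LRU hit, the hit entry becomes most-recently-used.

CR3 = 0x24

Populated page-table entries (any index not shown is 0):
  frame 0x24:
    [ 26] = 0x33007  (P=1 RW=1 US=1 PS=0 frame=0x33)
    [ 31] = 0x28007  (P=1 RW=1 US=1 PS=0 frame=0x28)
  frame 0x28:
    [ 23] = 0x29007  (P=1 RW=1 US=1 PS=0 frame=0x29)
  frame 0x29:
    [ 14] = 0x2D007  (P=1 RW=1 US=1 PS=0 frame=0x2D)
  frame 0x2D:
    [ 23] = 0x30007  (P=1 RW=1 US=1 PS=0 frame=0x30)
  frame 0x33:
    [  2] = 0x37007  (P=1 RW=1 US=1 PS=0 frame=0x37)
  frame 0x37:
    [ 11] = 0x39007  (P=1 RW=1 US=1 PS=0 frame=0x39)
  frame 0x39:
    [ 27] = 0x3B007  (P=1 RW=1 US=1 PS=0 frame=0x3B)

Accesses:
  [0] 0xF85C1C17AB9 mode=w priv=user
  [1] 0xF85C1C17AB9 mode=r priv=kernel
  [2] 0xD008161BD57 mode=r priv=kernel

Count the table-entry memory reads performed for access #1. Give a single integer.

Trace:
#0 VA=0xF85C1C17AB9 (w,user):
  [0] read 0x24 idx=31: raw=0x28007 flags P=1 W=1 U=1 S=0
  [1] read 0x28 idx=23: raw=0x29007 flags P=1 W=1 U=1 S=0
  [2] read 0x29 idx=14: raw=0x2D007 flags P=1 W=1 U=1 S=0
  [3] read 0x2D idx=23: raw=0x30007 flags P=1 W=1 U=1 S=0
  ✓ 0x30AB9  — 4 lookups
#1 VA=0xF85C1C17AB9 (r,kernel):
  TLB hit vpn=0xF85C1C17 → PA=0x30AB9
#2 VA=0xD008161BD57 (r,kernel):
  [0] read 0x24 idx=26: raw=0x33007 flags P=1 W=1 U=1 S=0
  [1] read 0x33 idx=2: raw=0x37007 flags P=1 W=1 U=1 S=0
  [2] read 0x37 idx=11: raw=0x39007 flags P=1 W=1 U=1 S=0
  [3] read 0x39 idx=27: raw=0x3B007 flags P=1 W=1 U=1 S=0
  ✓ 0x3BD57  — 4 lookups

Entries read for #1: 0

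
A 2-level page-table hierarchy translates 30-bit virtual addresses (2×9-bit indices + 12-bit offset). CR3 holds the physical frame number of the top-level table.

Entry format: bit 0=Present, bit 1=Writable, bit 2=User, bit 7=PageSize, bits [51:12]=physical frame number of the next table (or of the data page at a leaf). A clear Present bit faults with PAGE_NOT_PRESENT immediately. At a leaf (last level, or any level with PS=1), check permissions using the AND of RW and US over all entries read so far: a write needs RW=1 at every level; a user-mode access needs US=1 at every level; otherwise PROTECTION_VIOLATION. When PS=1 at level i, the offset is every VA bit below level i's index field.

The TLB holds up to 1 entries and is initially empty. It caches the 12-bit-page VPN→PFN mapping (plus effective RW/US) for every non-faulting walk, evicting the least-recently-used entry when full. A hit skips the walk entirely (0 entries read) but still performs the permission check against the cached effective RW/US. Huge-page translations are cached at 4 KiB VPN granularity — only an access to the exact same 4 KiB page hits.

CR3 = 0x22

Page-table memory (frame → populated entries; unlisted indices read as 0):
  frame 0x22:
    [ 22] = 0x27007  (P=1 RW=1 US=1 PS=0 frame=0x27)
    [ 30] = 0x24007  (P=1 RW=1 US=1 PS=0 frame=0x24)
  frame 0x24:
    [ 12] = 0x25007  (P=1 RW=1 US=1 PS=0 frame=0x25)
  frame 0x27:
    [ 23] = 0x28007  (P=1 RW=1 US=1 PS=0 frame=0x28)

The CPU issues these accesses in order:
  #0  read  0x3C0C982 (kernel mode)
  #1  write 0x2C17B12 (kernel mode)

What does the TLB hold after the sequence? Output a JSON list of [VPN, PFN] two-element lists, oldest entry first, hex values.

Trace:
#0 VA=0x3C0C982 (r,kernel):
  [0] read 0x22 idx=30: raw=0x24007 flags P=1 W=1 U=1 S=0
  [1] read 0x24 idx=12: raw=0x25007 flags P=1 W=1 U=1 S=0
  → PA=0x25982  (2 entries read)
#1 VA=0x2C17B12 (w,kernel):
  [0] read 0x22 idx=22: raw=0x27007 flags P=1 W=1 U=1 S=0
  [1] read 0x27 idx=23: raw=0x28007 flags P=1 W=1 U=1 S=0
  → PA=0x28B12  (2 entries read)

TLB: [["0x2C17", "0x28"]]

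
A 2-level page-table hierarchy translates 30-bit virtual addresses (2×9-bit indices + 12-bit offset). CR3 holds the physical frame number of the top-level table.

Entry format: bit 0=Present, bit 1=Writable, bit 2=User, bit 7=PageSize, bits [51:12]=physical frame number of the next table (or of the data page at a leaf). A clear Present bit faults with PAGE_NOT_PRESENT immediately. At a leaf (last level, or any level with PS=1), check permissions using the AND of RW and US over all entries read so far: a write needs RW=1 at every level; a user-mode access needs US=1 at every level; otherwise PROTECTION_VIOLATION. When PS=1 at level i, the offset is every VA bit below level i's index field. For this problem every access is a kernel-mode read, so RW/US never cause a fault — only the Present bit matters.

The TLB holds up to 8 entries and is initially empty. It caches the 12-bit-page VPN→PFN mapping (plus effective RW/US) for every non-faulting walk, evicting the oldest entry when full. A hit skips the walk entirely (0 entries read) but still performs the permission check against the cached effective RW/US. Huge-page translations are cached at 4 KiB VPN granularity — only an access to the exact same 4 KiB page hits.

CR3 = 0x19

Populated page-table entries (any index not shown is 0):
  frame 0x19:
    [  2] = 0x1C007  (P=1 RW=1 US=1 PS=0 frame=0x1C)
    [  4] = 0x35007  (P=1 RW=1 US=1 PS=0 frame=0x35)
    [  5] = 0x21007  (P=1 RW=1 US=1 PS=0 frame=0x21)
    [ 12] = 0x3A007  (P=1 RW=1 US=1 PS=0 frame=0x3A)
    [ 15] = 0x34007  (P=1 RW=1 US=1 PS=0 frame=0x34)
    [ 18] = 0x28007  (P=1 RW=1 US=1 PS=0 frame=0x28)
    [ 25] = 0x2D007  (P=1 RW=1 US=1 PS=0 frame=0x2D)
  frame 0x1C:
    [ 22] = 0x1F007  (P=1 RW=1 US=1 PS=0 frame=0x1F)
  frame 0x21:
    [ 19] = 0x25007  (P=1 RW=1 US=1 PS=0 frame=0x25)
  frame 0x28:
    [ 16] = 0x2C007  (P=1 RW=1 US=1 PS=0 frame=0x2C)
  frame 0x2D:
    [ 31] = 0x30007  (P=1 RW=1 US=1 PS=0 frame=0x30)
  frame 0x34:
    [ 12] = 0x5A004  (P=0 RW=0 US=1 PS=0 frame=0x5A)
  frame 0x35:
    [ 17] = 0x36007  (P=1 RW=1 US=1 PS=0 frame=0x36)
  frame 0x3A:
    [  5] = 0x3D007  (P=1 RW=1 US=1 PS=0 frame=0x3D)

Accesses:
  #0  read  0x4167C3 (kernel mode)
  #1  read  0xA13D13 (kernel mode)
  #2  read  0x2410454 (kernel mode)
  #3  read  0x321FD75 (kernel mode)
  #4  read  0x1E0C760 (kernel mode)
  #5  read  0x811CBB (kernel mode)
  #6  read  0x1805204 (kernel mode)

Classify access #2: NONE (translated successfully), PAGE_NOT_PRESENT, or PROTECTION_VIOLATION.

Per-access translation:
#0 VA=0x4167C3 (r,kernel):
  [0] read 0x19 idx=2: raw=0x1C007 flags P=1 W=1 U=1 S=0
  [1] read 0x1C idx=22: raw=0x1F007 flags P=1 W=1 U=1 S=0
  ⇒ phys 0x1F7C3  [2 reads]
#1 VA=0xA13D13 (r,kernel):
  [0] read 0x19 idx=5: raw=0x21007 flags P=1 W=1 U=1 S=0
  [1] read 0x21 idx=19: raw=0x25007 flags P=1 W=1 U=1 S=0
  ⇒ phys 0x25D13  [2 reads]
#2 VA=0x2410454 (r,kernel):
  [0] read 0x19 idx=18: raw=0x28007 flags P=1 W=1 U=1 S=0
  [1] read 0x28 idx=16: raw=0x2C007 flags P=1 W=1 U=1 S=0
  ⇒ phys 0x2C454  [2 reads]
#3 VA=0x321FD75 (r,kernel):
  [0] read 0x19 idx=25: raw=0x2D007 flags P=1 W=1 U=1 S=0
  [1] read 0x2D idx=31: raw=0x30007 flags P=1 W=1 U=1 S=0
  ⇒ phys 0x30D75  [2 reads]
#4 VA=0x1E0C760 (r,kernel):
  [0] read 0x19 idx=15: raw=0x34007 flags P=1 W=1 U=1 S=0
  [1] read 0x34 idx=12: raw=0x5A004 flags P=0 W=0 U=1 S=0
  ✗ PAGE_NOT_PRESENT  [2 reads]
#5 VA=0x811CBB (r,kernel):
  [0] read 0x19 idx=4: raw=0x35007 flags P=1 W=1 U=1 S=0
  [1] read 0x35 idx=17: raw=0x36007 flags P=1 W=1 U=1 S=0
  ⇒ phys 0x36CBB  [2 reads]
#6 VA=0x1805204 (r,kernel):
  [0] read 0x19 idx=12: raw=0x3A007 flags P=1 W=1 U=1 S=0
  [1] read 0x3A idx=5: raw=0x3D007 flags P=1 W=1 U=1 S=0
  ⇒ phys 0x3D204  [2 reads]

Access #2 fault: NONE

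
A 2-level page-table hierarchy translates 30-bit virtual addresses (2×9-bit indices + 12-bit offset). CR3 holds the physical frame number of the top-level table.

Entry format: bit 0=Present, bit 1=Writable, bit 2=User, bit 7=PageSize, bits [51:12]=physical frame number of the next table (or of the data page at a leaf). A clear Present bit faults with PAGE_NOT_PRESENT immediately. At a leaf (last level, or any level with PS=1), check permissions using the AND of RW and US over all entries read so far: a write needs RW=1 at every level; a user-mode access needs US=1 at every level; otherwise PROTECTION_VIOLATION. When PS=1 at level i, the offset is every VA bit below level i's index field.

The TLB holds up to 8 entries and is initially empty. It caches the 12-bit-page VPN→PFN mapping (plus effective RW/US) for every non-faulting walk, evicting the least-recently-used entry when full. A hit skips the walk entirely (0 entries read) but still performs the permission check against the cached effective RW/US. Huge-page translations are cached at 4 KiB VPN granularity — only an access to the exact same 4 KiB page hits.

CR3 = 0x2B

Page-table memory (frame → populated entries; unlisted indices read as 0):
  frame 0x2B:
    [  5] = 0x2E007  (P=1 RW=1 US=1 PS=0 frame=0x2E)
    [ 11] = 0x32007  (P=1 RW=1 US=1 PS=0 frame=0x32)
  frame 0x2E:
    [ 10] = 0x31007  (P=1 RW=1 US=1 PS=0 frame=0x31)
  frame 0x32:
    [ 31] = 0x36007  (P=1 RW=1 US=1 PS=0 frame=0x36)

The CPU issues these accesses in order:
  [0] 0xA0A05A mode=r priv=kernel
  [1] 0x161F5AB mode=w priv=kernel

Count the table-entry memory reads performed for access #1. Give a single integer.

Walk each access:
#0 VA=0xA0A05A (r,kernel):
  L0: frame=0x2B idx=5 entry=0x2E007 [P=1 RW=1 US=1 PS=0]
  L1: frame=0x2E idx=10 entry=0x31007 [P=1 RW=1 US=1 PS=0]
  → PA=0x3105A  (2 entries read)
#1 VA=0x161F5AB (w,kernel):
  L0: frame=0x2B idx=11 entry=0x32007 [P=1 RW=1 US=1 PS=0]
  L1: frame=0x32 idx=31 entry=0x36007 [P=1 RW=1 US=1 PS=0]
  → PA=0x365AB  (2 entries read)

Entries read for #1: 2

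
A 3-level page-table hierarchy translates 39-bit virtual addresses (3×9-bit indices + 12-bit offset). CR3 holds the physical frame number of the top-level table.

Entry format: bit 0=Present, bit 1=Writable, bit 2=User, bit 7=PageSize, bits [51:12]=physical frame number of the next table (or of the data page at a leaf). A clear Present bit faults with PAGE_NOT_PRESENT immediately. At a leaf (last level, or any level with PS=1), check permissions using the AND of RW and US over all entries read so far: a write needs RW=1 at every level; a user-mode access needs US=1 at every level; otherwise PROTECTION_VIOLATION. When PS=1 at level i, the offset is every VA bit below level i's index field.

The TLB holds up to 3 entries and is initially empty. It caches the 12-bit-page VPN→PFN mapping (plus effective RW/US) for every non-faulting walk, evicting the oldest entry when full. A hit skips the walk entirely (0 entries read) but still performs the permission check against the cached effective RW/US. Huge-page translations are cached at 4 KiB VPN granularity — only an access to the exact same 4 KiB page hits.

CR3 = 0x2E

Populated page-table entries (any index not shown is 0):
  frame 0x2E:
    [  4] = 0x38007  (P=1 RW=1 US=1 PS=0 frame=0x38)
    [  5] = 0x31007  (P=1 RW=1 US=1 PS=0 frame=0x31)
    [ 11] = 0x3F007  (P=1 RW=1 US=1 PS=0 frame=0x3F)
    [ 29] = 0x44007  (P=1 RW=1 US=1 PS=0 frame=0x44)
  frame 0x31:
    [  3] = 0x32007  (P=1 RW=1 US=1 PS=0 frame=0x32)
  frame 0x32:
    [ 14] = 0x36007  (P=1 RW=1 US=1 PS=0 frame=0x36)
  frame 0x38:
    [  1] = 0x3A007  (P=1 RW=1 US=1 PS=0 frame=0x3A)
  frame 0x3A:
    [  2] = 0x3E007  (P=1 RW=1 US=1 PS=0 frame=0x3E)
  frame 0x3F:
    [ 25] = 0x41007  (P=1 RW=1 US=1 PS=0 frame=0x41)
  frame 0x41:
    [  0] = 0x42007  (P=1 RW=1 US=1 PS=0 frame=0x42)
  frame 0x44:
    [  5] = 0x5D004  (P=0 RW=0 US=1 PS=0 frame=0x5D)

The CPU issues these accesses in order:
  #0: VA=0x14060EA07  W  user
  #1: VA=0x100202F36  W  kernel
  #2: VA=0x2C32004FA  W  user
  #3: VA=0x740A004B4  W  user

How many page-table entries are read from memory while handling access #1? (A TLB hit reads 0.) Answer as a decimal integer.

Walk each access:
#0 VA=0x14060EA07 (w,user):
  [0] read 0x2E idx=5: raw=0x31007 flags P=1 W=1 U=1 S=0
  [1] read 0x31 idx=3: raw=0x32007 flags P=1 W=1 U=1 S=0
  [2] read 0x32 idx=14: raw=0x36007 flags P=1 W=1 U=1 S=0
  ✓ 0x36A07  — 3 lookups
#1 VA=0x100202F36 (w,kernel):
  [0] read 0x2E idx=4: raw=0x38007 flags P=1 W=1 U=1 S=0
  [1] read 0x38 idx=1: raw=0x3A007 flags P=1 W=1 U=1 S=0
  [2] read 0x3A idx=2: raw=0x3E007 flags P=1 W=1 U=1 S=0
  ✓ 0x3EF36  — 3 lookups
#2 VA=0x2C32004FA (w,user):
  [0] read 0x2E idx=11: raw=0x3F007 flags P=1 W=1 U=1 S=0
  [1] read 0x3F idx=25: raw=0x41007 flags P=1 W=1 U=1 S=0
  [2] read 0x41 idx=0: raw=0x42007 flags P=1 W=1 U=1 S=0
  ✓ 0x424FA  — 3 lookups
#3 VA=0x740A004B4 (w,user):
  [0] read 0x2E idx=29: raw=0x44007 flags P=1 W=1 U=1 S=0
  [1] read 0x44 idx=5: raw=0x5D004 flags P=0 W=0 U=1 S=0
  → PAGE_NOT_PRESENT  (2 entries read)

Entries read for #1: 3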